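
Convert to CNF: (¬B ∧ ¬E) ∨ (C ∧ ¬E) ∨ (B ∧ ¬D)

(¬B ∨ C ∨ ¬D) ∧ (¬E ∨ B) ∧ (¬E ∨ ¬D)

(¬B ∧ ¬E) ∨ (C ∧ ¬E) ∨ (B ∧ ¬D)
= (¬B ∨ C ∨ B) ∧ (¬B ∨ C ∨ ¬D) ∧ (¬B ∨ ¬E ∨ B) ∧ (¬B ∨ ¬E ∨ ¬D) ∧ (¬E ∨ C ∨ B) ∧ (¬E ∨ C ∨ ¬D) ∧ (¬E ∨ ¬E ∨ B) ∧ (¬E ∨ ¬E ∨ ¬D)   [distribute ∨ over ∧]
= (¬B ∨ C ∨ ¬D) ∧ (¬E ∨ B) ∧ (¬E ∨ ¬D)   [simplify]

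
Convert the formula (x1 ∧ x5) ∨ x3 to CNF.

(x1 ∨ x3) ∧ (x5 ∨ x3)

(x1 ∧ x5) ∨ x3
= (x1 ∨ x3) ∧ (x5 ∨ x3)   (distribute ∨ over ∧)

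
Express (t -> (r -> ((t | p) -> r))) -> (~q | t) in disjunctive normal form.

~q | t

(t -> (r -> ((t | p) -> r))) -> (~q | t)
≡ ~(t -> (r -> ((t | p) -> r))) | ~q | t   [eliminate ->]
≡ ~(~t | (r -> ((t | p) -> r))) | ~q | t   [eliminate ->]
≡ ~(~t | ~r | ((t | p) -> r)) | ~q | t   [eliminate ->]
≡ ~(~t | ~r | ~(t | p) | r) | ~q | t   [eliminate ->]
≡ (~~t & ~~r & ~~(t | p) & ~r) | ~q | t   [De Morgan]
≡ (t & ~~r & ~~(t | p) & ~r) | ~q | t   [double negation]
≡ (t & r & ~~(t | p) & ~r) | ~q | t   [double negation]
≡ (t & r & (t | p) & ~r) | ~q | t   [double negation]
≡ (t & r & t & ~r) | (t & r & p & ~r) | ~q | t   [distribute & over |]
≡ ~q | t   [simplify]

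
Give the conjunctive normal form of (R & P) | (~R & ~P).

(R | ~P) & (P | ~R)

(R & P) | (~R & ~P)
= (R | ~R) & (R | ~P) & (P | ~R) & (P | ~P)   — distribute | over &
= (R | ~P) & (P | ~R)   — simplify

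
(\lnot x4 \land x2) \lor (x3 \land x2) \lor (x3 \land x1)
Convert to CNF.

(\lnot x4 \land x2) \lor (x3 \land x2) \lor (x3 \land x1)
= (\lnot x4 \lor x3 \lor x3) \land (\lnot x4 \lor x3 \lor x1) \land (\lnot x4 \lor x2 \lor x3) \land (\lnot x4 \lor x2 \lor x1) \land (x2 \lor x3 \lor x3) \land (x2 \lor x3 \lor x1) \land (x2 \lor x2 \lor x3) \land (x2 \lor x2 \lor x1)   — distribute \lor over \land
= (\lnot x4 \lor x3) \land (x2 \lor x3) \land (x2 \lor x1)   — simplify

(\lnot x4 \lor x3) \land (x2 \lor x3) \land (x2 \lor x1)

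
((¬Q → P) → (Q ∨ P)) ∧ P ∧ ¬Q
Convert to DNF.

P ∧ ¬Q

((¬Q → P) → (Q ∨ P)) ∧ P ∧ ¬Q
≡ (¬(¬Q → P) ∨ Q ∨ P) ∧ P ∧ ¬Q
≡ (¬(¬¬Q ∨ P) ∨ Q ∨ P) ∧ P ∧ ¬Q
≡ ((¬¬¬Q ∧ ¬P) ∨ Q ∨ P) ∧ P ∧ ¬Q
≡ ((¬Q ∧ ¬P) ∨ Q ∨ P) ∧ P ∧ ¬Q
≡ (¬Q ∧ ¬P ∧ P ∧ ¬Q) ∨ (Q ∧ P ∧ ¬Q) ∨ (P ∧ P ∧ ¬Q)
≡ P ∧ ¬Q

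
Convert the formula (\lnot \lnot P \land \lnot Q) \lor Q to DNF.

(P \land \lnot Q) \lor Q

(\lnot \lnot P \land \lnot Q) \lor Q
≡ (P \land \lnot Q) \lor Q   [double negation]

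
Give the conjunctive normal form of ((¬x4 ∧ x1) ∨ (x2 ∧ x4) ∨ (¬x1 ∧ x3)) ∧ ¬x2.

(¬x4 ∨ x2 ∨ ¬x1) ∧ (¬x4 ∨ x2 ∨ x3) ∧ (x1 ∨ x2 ∨ x3) ∧ (x1 ∨ x4 ∨ x3) ∧ ¬x2

((¬x4 ∧ x1) ∨ (x2 ∧ x4) ∨ (¬x1 ∧ x3)) ∧ ¬x2
= (¬x4 ∨ x2 ∨ ¬x1) ∧ (¬x4 ∨ x2 ∨ x3) ∧ (¬x4 ∨ x4 ∨ ¬x1) ∧ (¬x4 ∨ x4 ∨ x3) ∧ (x1 ∨ x2 ∨ ¬x1) ∧ (x1 ∨ x2 ∨ x3) ∧ (x1 ∨ x4 ∨ ¬x1) ∧ (x1 ∨ x4 ∨ x3) ∧ ¬x2
= (¬x4 ∨ x2 ∨ ¬x1) ∧ (¬x4 ∨ x2 ∨ x3) ∧ (x1 ∨ x2 ∨ x3) ∧ (x1 ∨ x4 ∨ x3) ∧ ¬x2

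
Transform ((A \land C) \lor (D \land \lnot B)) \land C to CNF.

(A \lor D) \land (A \lor \lnot B) \land C

((A \land C) \lor (D \land \lnot B)) \land C
≡ (A \lor D) \land (A \lor \lnot B) \land (C \lor D) \land (C \lor \lnot B) \land C   [distribute \lor over \land]
≡ (A \lor D) \land (A \lor \lnot B) \land C   [simplify]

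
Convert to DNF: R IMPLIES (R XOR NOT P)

NOT R OR (R AND P)

R IMPLIES (R XOR NOT P)
= NOT R OR (R XOR NOT P)   (eliminate IMPLIES)
= NOT R OR (R AND NOT NOT P) OR (NOT R AND NOT P)   (expand XOR)
= NOT R OR (R AND P) OR (NOT R AND NOT P)   (double negation)
= NOT R OR (R AND P)   (simplify)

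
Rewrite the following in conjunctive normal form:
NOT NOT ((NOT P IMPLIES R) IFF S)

NOT NOT ((NOT P IMPLIES R) IFF S)
≡ NOT NOT (((NOT P IMPLIES R) IMPLIES S) AND (S IMPLIES (NOT P IMPLIES R)))   (eliminate IFF)
≡ NOT NOT ((NOT (NOT P IMPLIES R) OR S) AND (S IMPLIES (NOT P IMPLIES R)))   (eliminate IMPLIES)
≡ NOT NOT ((NOT (NOT NOT P OR R) OR S) AND (S IMPLIES (NOT P IMPLIES R)))   (eliminate IMPLIES)
≡ NOT NOT ((NOT (NOT NOT P OR R) OR S) AND (NOT S OR (NOT P IMPLIES R)))   (eliminate IMPLIES)
≡ NOT NOT ((NOT (NOT NOT P OR R) OR S) AND (NOT S OR NOT NOT P OR R))   (eliminate IMPLIES)
≡ (NOT (NOT NOT P OR R) OR S) AND (NOT S OR NOT NOT P OR R)   (double negation)
≡ ((NOT NOT NOT P AND NOT R) OR S) AND (NOT S OR NOT NOT P OR R)   (De Morgan)
≡ ((NOT P AND NOT R) OR S) AND (NOT S OR NOT NOT P OR R)   (double negation)
≡ ((NOT P AND NOT R) OR S) AND (NOT S OR P OR R)   (double negation)
≡ (NOT P OR S) AND (NOT R OR S) AND (NOT S OR P OR R)   (distribute OR over AND)

(NOT P OR S) AND (NOT R OR S) AND (NOT S OR P OR R)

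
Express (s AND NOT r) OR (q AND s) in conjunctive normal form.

s AND (NOT r OR q)

(s AND NOT r) OR (q AND s)
≡ (s OR q) AND (s OR s) AND (NOT r OR q) AND (NOT r OR s)   (distribute OR over AND)
≡ s AND (NOT r OR q)   (simplify)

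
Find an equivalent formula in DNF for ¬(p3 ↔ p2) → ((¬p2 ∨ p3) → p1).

¬(p3 ↔ p2) → ((¬p2 ∨ p3) → p1)
≡ ¬¬(p3 ↔ p2) ∨ ((¬p2 ∨ p3) → p1)   — eliminate →
≡ ¬¬((p3 → p2) ∧ (p2 → p3)) ∨ ((¬p2 ∨ p3) → p1)   — eliminate ↔
≡ ¬¬((¬p3 ∨ p2) ∧ (p2 → p3)) ∨ ((¬p2 ∨ p3) → p1)   — eliminate →
≡ ¬¬((¬p3 ∨ p2) ∧ (¬p2 ∨ p3)) ∨ ((¬p2 ∨ p3) → p1)   — eliminate →
≡ ¬¬((¬p3 ∨ p2) ∧ (¬p2 ∨ p3)) ∨ ¬(¬p2 ∨ p3) ∨ p1   — eliminate →
≡ ((¬p3 ∨ p2) ∧ (¬p2 ∨ p3)) ∨ ¬(¬p2 ∨ p3) ∨ p1   — double negation
≡ ((¬p3 ∨ p2) ∧ (¬p2 ∨ p3)) ∨ (¬¬p2 ∧ ¬p3) ∨ p1   — De Morgan
≡ ((¬p3 ∨ p2) ∧ (¬p2 ∨ p3)) ∨ (p2 ∧ ¬p3) ∨ p1   — double negation
≡ (¬p3 ∧ ¬p2) ∨ (¬p3 ∧ p3) ∨ (p2 ∧ ¬p2) ∨ (p2 ∧ p3) ∨ (p2 ∧ ¬p3) ∨ p1   — distribute ∧ over ∨
≡ (¬p3 ∧ ¬p2) ∨ (p2 ∧ p3) ∨ (p2 ∧ ¬p3) ∨ p1   — simplify

(¬p3 ∧ ¬p2) ∨ (p2 ∧ p3) ∨ (p2 ∧ ¬p3) ∨ p1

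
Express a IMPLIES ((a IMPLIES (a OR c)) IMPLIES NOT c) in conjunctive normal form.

a IMPLIES ((a IMPLIES (a OR c)) IMPLIES NOT c)
≡ NOT a OR ((a IMPLIES (a OR c)) IMPLIES NOT c)   [eliminate IMPLIES]
≡ NOT a OR NOT (a IMPLIES (a OR c)) OR NOT c   [eliminate IMPLIES]
≡ NOT a OR NOT (NOT a OR a OR c) OR NOT c   [eliminate IMPLIES]
≡ NOT a OR (NOT NOT a AND NOT a AND NOT c) OR NOT c   [De Morgan]
≡ NOT a OR (a AND NOT a AND NOT c) OR NOT c   [double negation]
≡ (NOT a OR a OR NOT c) AND (NOT a OR NOT a OR NOT c) AND (NOT a OR NOT c OR NOT c)   [distribute OR over AND]
≡ NOT a OR NOT c   [simplify]

NOT a OR NOT c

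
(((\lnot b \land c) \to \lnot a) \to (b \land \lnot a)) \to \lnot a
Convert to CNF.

b \lor \lnot c \lor \lnot a

(((\lnot b \land c) \to \lnot a) \to (b \land \lnot a)) \to \lnot a
≡ \lnot (((\lnot b \land c) \to \lnot a) \to (b \land \lnot a)) \lor \lnot a   [eliminate \to]
≡ \lnot (\lnot ((\lnot b \land c) \to \lnot a) \lor (b \land \lnot a)) \lor \lnot a   [eliminate \to]
≡ \lnot (\lnot (\lnot (\lnot b \land c) \lor \lnot a) \lor (b \land \lnot a)) \lor \lnot a   [eliminate \to]
≡ (\lnot \lnot (\lnot (\lnot b \land c) \lor \lnot a) \land \lnot (b \land \lnot a)) \lor \lnot a   [De Morgan]
≡ ((\lnot (\lnot b \land c) \lor \lnot a) \land \lnot (b \land \lnot a)) \lor \lnot a   [double negation]
≡ ((\lnot \lnot b \lor \lnot c \lor \lnot a) \land \lnot (b \land \lnot a)) \lor \lnot a   [De Morgan]
≡ ((b \lor \lnot c \lor \lnot a) \land \lnot (b \land \lnot a)) \lor \lnot a   [double negation]
≡ ((b \lor \lnot c \lor \lnot a) \land (\lnot b \lor \lnot \lnot a)) \lor \lnot a   [De Morgan]
≡ ((b \lor \lnot c \lor \lnot a) \land (\lnot b \lor a)) \lor \lnot a   [double negation]
≡ (b \lor \lnot c \lor \lnot a \lor \lnot a) \land (\lnot b \lor a \lor \lnot a)   [distribute \lor over \land]
≡ b \lor \lnot c \lor \lnot a   [simplify]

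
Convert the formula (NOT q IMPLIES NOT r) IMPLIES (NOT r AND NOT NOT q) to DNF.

(NOT q IMPLIES NOT r) IMPLIES (NOT r AND NOT NOT q)
= NOT (NOT q IMPLIES NOT r) OR (NOT r AND NOT NOT q)
= NOT (NOT NOT q OR NOT r) OR (NOT r AND NOT NOT q)
= (NOT NOT NOT q AND NOT NOT r) OR (NOT r AND NOT NOT q)
= (NOT q AND NOT NOT r) OR (NOT r AND NOT NOT q)
= (NOT q AND r) OR (NOT r AND NOT NOT q)
= (NOT q AND r) OR (NOT r AND q)

(NOT q AND r) OR (NOT r AND q)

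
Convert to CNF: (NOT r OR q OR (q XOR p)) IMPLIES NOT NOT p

(r OR p) AND (NOT q OR p)

(NOT r OR q OR (q XOR p)) IMPLIES NOT NOT p
≡ NOT (NOT r OR q OR (q XOR p)) OR NOT NOT p
≡ NOT (NOT r OR q OR ((q OR p) AND NOT (q AND p))) OR NOT NOT p
≡ (NOT NOT r AND NOT q AND NOT ((q OR p) AND NOT (q AND p))) OR NOT NOT p
≡ (r AND NOT q AND NOT ((q OR p) AND NOT (q AND p))) OR NOT NOT p
≡ (r AND NOT q AND (NOT (q OR p) OR NOT NOT (q AND p))) OR NOT NOT p
≡ (r AND NOT q AND ((NOT q AND NOT p) OR NOT NOT (q AND p))) OR NOT NOT p
≡ (r AND NOT q AND ((NOT q AND NOT p) OR (q AND p))) OR NOT NOT p
≡ (r AND NOT q AND ((NOT q AND NOT p) OR (q AND p))) OR p
≡ (r OR p) AND (NOT q OR p) AND (NOT q OR q OR p) AND (NOT q OR p OR p) AND (NOT p OR q OR p) AND (NOT p OR p OR p)
≡ (r OR p) AND (NOT q OR p)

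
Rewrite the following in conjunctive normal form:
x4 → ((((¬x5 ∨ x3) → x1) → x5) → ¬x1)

x4 → ((((¬x5 ∨ x3) → x1) → x5) → ¬x1)
≡ ¬x4 ∨ ((((¬x5 ∨ x3) → x1) → x5) → ¬x1)   [eliminate →]
≡ ¬x4 ∨ ¬(((¬x5 ∨ x3) → x1) → x5) ∨ ¬x1   [eliminate →]
≡ ¬x4 ∨ ¬(¬((¬x5 ∨ x3) → x1) ∨ x5) ∨ ¬x1   [eliminate →]
≡ ¬x4 ∨ ¬(¬(¬(¬x5 ∨ x3) ∨ x1) ∨ x5) ∨ ¬x1   [eliminate →]
≡ ¬x4 ∨ (¬¬(¬(¬x5 ∨ x3) ∨ x1) ∧ ¬x5) ∨ ¬x1   [De Morgan]
≡ ¬x4 ∨ ((¬(¬x5 ∨ x3) ∨ x1) ∧ ¬x5) ∨ ¬x1   [double negation]
≡ ¬x4 ∨ (((¬¬x5 ∧ ¬x3) ∨ x1) ∧ ¬x5) ∨ ¬x1   [De Morgan]
≡ ¬x4 ∨ (((x5 ∧ ¬x3) ∨ x1) ∧ ¬x5) ∨ ¬x1   [double negation]
≡ (¬x4 ∨ x5 ∨ x1 ∨ ¬x1) ∧ (¬x4 ∨ ¬x3 ∨ x1 ∨ ¬x1) ∧ (¬x4 ∨ ¬x5 ∨ ¬x1)   [distribute ∨ over ∧]
≡ ¬x4 ∨ ¬x5 ∨ ¬x1   [simplify]

¬x4 ∨ ¬x5 ∨ ¬x1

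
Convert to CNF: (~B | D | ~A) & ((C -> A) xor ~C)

(~B | D | ~A) & (~C | A) & C

(~B | D | ~A) & ((C -> A) xor ~C)
≡ (~B | D | ~A) & ((C -> A) | ~C) & ~((C -> A) & ~C)   — expand xor
≡ (~B | D | ~A) & (~C | A | ~C) & ~((C -> A) & ~C)   — eliminate ->
≡ (~B | D | ~A) & (~C | A | ~C) & ~((~C | A) & ~C)   — eliminate ->
≡ (~B | D | ~A) & (~C | A | ~C) & (~(~C | A) | ~~C)   — De Morgan
≡ (~B | D | ~A) & (~C | A | ~C) & ((~~C & ~A) | ~~C)   — De Morgan
≡ (~B | D | ~A) & (~C | A | ~C) & ((C & ~A) | ~~C)   — double negation
≡ (~B | D | ~A) & (~C | A | ~C) & ((C & ~A) | C)   — double negation
≡ (~B | D | ~A) & (~C | A | ~C) & (C | C) & (~A | C)   — distribute | over &
≡ (~B | D | ~A) & (~C | A) & C   — simplify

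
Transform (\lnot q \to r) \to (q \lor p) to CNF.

(\lnot q \to r) \to (q \lor p)
= \lnot (\lnot q \to r) \lor q \lor p   (eliminate \to)
= \lnot (\lnot \lnot q \lor r) \lor q \lor p   (eliminate \to)
= (\lnot \lnot \lnot q \land \lnot r) \lor q \lor p   (De Morgan)
= (\lnot q \land \lnot r) \lor q \lor p   (double negation)
= (\lnot q \lor q \lor p) \land (\lnot r \lor q \lor p)   (distribute \lor over \land)
= \lnot r \lor q \lor p   (simplify)

\lnot r \lor q \lor p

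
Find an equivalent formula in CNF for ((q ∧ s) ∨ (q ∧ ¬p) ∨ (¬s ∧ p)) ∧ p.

((q ∧ s) ∨ (q ∧ ¬p) ∨ (¬s ∧ p)) ∧ p
≡ (q ∨ q ∨ ¬s) ∧ (q ∨ q ∨ p) ∧ (q ∨ ¬p ∨ ¬s) ∧ (q ∨ ¬p ∨ p) ∧ (s ∨ q ∨ ¬s) ∧ (s ∨ q ∨ p) ∧ (s ∨ ¬p ∨ ¬s) ∧ (s ∨ ¬p ∨ p) ∧ p
≡ (q ∨ ¬s) ∧ p

(q ∨ ¬s) ∧ p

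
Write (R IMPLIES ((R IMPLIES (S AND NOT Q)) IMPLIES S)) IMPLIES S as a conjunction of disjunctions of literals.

(R IMPLIES ((R IMPLIES (S AND NOT Q)) IMPLIES S)) IMPLIES S
⇔ NOT (R IMPLIES ((R IMPLIES (S AND NOT Q)) IMPLIES S)) OR S   (eliminate IMPLIES)
⇔ NOT (NOT R OR ((R IMPLIES (S AND NOT Q)) IMPLIES S)) OR S   (eliminate IMPLIES)
⇔ NOT (NOT R OR NOT (R IMPLIES (S AND NOT Q)) OR S) OR S   (eliminate IMPLIES)
⇔ NOT (NOT R OR NOT (NOT R OR (S AND NOT Q)) OR S) OR S   (eliminate IMPLIES)
⇔ (NOT NOT R AND NOT NOT (NOT R OR (S AND NOT Q)) AND NOT S) OR S   (De Morgan)
⇔ (R AND NOT NOT (NOT R OR (S AND NOT Q)) AND NOT S) OR S   (double negation)
⇔ (R AND (NOT R OR (S AND NOT Q)) AND NOT S) OR S   (double negation)
⇔ (R OR S) AND (NOT R OR S OR S) AND (NOT R OR NOT Q OR S) AND (NOT S OR S)   (distribute OR over AND)
⇔ (R OR S) AND (NOT R OR S)   (simplify)

(R OR S) AND (NOT R OR S)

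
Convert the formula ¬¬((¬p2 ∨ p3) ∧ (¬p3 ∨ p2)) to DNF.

(¬p2 ∧ ¬p3) ∨ (p3 ∧ p2)

¬¬((¬p2 ∨ p3) ∧ (¬p3 ∨ p2))
≡ (¬p2 ∨ p3) ∧ (¬p3 ∨ p2)   [double negation]
≡ (¬p2 ∧ ¬p3) ∨ (¬p2 ∧ p2) ∨ (p3 ∧ ¬p3) ∨ (p3 ∧ p2)   [distribute ∧ over ∨]
≡ (¬p2 ∧ ¬p3) ∨ (p3 ∧ p2)   [simplify]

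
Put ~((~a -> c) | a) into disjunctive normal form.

~((~a -> c) | a)
⇔ ~(~~a | c | a)   [eliminate ->]
⇔ ~~~a & ~c & ~a   [De Morgan]
⇔ ~a & ~c & ~a   [double negation]
⇔ ~a & ~c   [simplify]

~a & ~c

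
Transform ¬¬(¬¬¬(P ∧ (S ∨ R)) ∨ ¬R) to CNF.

¬¬(¬¬¬(P ∧ (S ∨ R)) ∨ ¬R)
= ¬¬¬(P ∧ (S ∨ R)) ∨ ¬R   — double negation
= ¬(P ∧ (S ∨ R)) ∨ ¬R   — double negation
= ¬P ∨ ¬(S ∨ R) ∨ ¬R   — De Morgan
= ¬P ∨ (¬S ∧ ¬R) ∨ ¬R   — De Morgan
= (¬P ∨ ¬S ∨ ¬R) ∧ (¬P ∨ ¬R ∨ ¬R)   — distribute ∨ over ∧
= ¬P ∨ ¬R   — simplify

¬P ∨ ¬R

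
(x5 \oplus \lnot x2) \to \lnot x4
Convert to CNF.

(x5 \oplus \lnot x2) \to \lnot x4
≡ \lnot (x5 \oplus \lnot x2) \lor \lnot x4   [eliminate \to]
≡ \lnot ((x5 \lor \lnot x2) \land \lnot (x5 \land \lnot x2)) \lor \lnot x4   [expand \oplus]
≡ \lnot (x5 \lor \lnot x2) \lor \lnot \lnot (x5 \land \lnot x2) \lor \lnot x4   [De Morgan]
≡ (\lnot x5 \land \lnot \lnot x2) \lor \lnot \lnot (x5 \land \lnot x2) \lor \lnot x4   [De Morgan]
≡ (\lnot x5 \land x2) \lor \lnot \lnot (x5 \land \lnot x2) \lor \lnot x4   [double negation]
≡ (\lnot x5 \land x2) \lor (x5 \land \lnot x2) \lor \lnot x4   [double negation]
≡ (\lnot x5 \lor x5 \lor \lnot x4) \land (\lnot x5 \lor \lnot x2 \lor \lnot x4) \land (x2 \lor x5 \lor \lnot x4) \land (x2 \lor \lnot x2 \lor \lnot x4)   [distribute \lor over \land]
≡ (\lnot x5 \lor \lnot x2 \lor \lnot x4) \land (x2 \lor x5 \lor \lnot x4)   [simplify]

(\lnot x5 \lor \lnot x2 \lor \lnot x4) \land (x2 \lor x5 \lor \lnot x4)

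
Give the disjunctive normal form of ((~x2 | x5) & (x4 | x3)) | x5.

((~x2 | x5) & (x4 | x3)) | x5
≡ (~x2 & x4) | (~x2 & x3) | (x5 & x4) | (x5 & x3) | x5
≡ (~x2 & x4) | (~x2 & x3) | x5

(~x2 & x4) | (~x2 & x3) | x5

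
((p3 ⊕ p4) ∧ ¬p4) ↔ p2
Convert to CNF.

((p3 ⊕ p4) ∧ ¬p4) ↔ p2
≡ (((p3 ⊕ p4) ∧ ¬p4) → p2) ∧ (p2 → ((p3 ⊕ p4) ∧ ¬p4))   [eliminate ↔]
≡ (¬((p3 ⊕ p4) ∧ ¬p4) ∨ p2) ∧ (p2 → ((p3 ⊕ p4) ∧ ¬p4))   [eliminate →]
≡ (¬((p3 ∨ p4) ∧ ¬(p3 ∧ p4) ∧ ¬p4) ∨ p2) ∧ (p2 → ((p3 ⊕ p4) ∧ ¬p4))   [expand ⊕]
≡ (¬((p3 ∨ p4) ∧ ¬(p3 ∧ p4) ∧ ¬p4) ∨ p2) ∧ (¬p2 ∨ ((p3 ⊕ p4) ∧ ¬p4))   [eliminate →]
≡ (¬((p3 ∨ p4) ∧ ¬(p3 ∧ p4) ∧ ¬p4) ∨ p2) ∧ (¬p2 ∨ ((p3 ∨ p4) ∧ ¬(p3 ∧ p4) ∧ ¬p4))   [expand ⊕]
≡ (¬(p3 ∨ p4) ∨ ¬¬(p3 ∧ p4) ∨ ¬¬p4 ∨ p2) ∧ (¬p2 ∨ ((p3 ∨ p4) ∧ ¬(p3 ∧ p4) ∧ ¬p4))   [De Morgan]
≡ ((¬p3 ∧ ¬p4) ∨ ¬¬(p3 ∧ p4) ∨ ¬¬p4 ∨ p2) ∧ (¬p2 ∨ ((p3 ∨ p4) ∧ ¬(p3 ∧ p4) ∧ ¬p4))   [De Morgan]
≡ ((¬p3 ∧ ¬p4) ∨ (p3 ∧ p4) ∨ ¬¬p4 ∨ p2) ∧ (¬p2 ∨ ((p3 ∨ p4) ∧ ¬(p3 ∧ p4) ∧ ¬p4))   [double negation]
≡ ((¬p3 ∧ ¬p4) ∨ (p3 ∧ p4) ∨ p4 ∨ p2) ∧ (¬p2 ∨ ((p3 ∨ p4) ∧ ¬(p3 ∧ p4) ∧ ¬p4))   [double negation]
≡ ((¬p3 ∧ ¬p4) ∨ (p3 ∧ p4) ∨ p4 ∨ p2) ∧ (¬p2 ∨ ((p3 ∨ p4) ∧ (¬p3 ∨ ¬p4) ∧ ¬p4))   [De Morgan]
≡ (¬p3 ∨ p3 ∨ p4 ∨ p2) ∧ (¬p3 ∨ p4 ∨ p4 ∨ p2) ∧ (¬p4 ∨ p3 ∨ p4 ∨ p2) ∧ (¬p4 ∨ p4 ∨ p4 ∨ p2) ∧ (¬p2 ∨ p3 ∨ p4) ∧ (¬p2 ∨ ¬p3 ∨ ¬p4) ∧ (¬p2 ∨ ¬p4)   [distribute ∨ over ∧]
≡ (¬p3 ∨ p4 ∨ p2) ∧ (¬p2 ∨ p3 ∨ p4) ∧ (¬p2 ∨ ¬p4)   [simplify]

(¬p3 ∨ p4 ∨ p2) ∧ (¬p2 ∨ p3 ∨ p4) ∧ (¬p2 ∨ ¬p4)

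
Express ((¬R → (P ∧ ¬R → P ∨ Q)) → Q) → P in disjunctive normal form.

R ∧ ¬Q ∨ ¬P ∧ ¬Q ∨ P

((¬R → (P ∧ ¬R → P ∨ Q)) → Q) → P
= ¬((¬R → (P ∧ ¬R → P ∨ Q)) → Q) ∨ P
= ¬(¬(¬R → (P ∧ ¬R → P ∨ Q)) ∨ Q) ∨ P
= ¬(¬(¬¬R ∨ (P ∧ ¬R → P ∨ Q)) ∨ Q) ∨ P
= ¬(¬(¬¬R ∨ ¬(P ∧ ¬R) ∨ P ∨ Q) ∨ Q) ∨ P
= ¬¬(¬¬R ∨ ¬(P ∧ ¬R) ∨ P ∨ Q) ∧ ¬Q ∨ P
= (¬¬R ∨ ¬(P ∧ ¬R) ∨ P ∨ Q) ∧ ¬Q ∨ P
= (R ∨ ¬(P ∧ ¬R) ∨ P ∨ Q) ∧ ¬Q ∨ P
= (R ∨ ¬P ∨ ¬¬R ∨ P ∨ Q) ∧ ¬Q ∨ P
= (R ∨ ¬P ∨ R ∨ P ∨ Q) ∧ ¬Q ∨ P
= R ∧ ¬Q ∨ ¬P ∧ ¬Q ∨ R ∧ ¬Q ∨ P ∧ ¬Q ∨ Q ∧ ¬Q ∨ P
= R ∧ ¬Q ∨ ¬P ∧ ¬Q ∨ P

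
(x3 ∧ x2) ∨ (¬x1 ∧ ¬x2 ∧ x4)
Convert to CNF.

(x3 ∨ ¬x1) ∧ (x3 ∨ ¬x2) ∧ (x3 ∨ x4) ∧ (x2 ∨ ¬x1) ∧ (x2 ∨ x4)

(x3 ∧ x2) ∨ (¬x1 ∧ ¬x2 ∧ x4)
⇔ (x3 ∨ ¬x1) ∧ (x3 ∨ ¬x2) ∧ (x3 ∨ x4) ∧ (x2 ∨ ¬x1) ∧ (x2 ∨ ¬x2) ∧ (x2 ∨ x4)   [distribute ∨ over ∧]
⇔ (x3 ∨ ¬x1) ∧ (x3 ∨ ¬x2) ∧ (x3 ∨ x4) ∧ (x2 ∨ ¬x1) ∧ (x2 ∨ x4)   [simplify]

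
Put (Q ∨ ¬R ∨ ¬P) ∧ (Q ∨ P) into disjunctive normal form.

(Q ∨ ¬R ∨ ¬P) ∧ (Q ∨ P)
= (Q ∧ Q) ∨ (Q ∧ P) ∨ (¬R ∧ Q) ∨ (¬R ∧ P) ∨ (¬P ∧ Q) ∨ (¬P ∧ P)   (distribute ∧ over ∨)
= Q ∨ (¬R ∧ P)   (simplify)

Q ∨ (¬R ∧ P)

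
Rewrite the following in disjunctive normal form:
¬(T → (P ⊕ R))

¬(T → (P ⊕ R))
≡ ¬(¬T ∨ (P ⊕ R))   (eliminate →)
≡ ¬(¬T ∨ (P ∧ ¬R) ∨ (¬P ∧ R))   (expand ⊕)
≡ ¬¬T ∧ ¬(P ∧ ¬R) ∧ ¬(¬P ∧ R)   (De Morgan)
≡ T ∧ ¬(P ∧ ¬R) ∧ ¬(¬P ∧ R)   (double negation)
≡ T ∧ (¬P ∨ ¬¬R) ∧ ¬(¬P ∧ R)   (De Morgan)
≡ T ∧ (¬P ∨ R) ∧ ¬(¬P ∧ R)   (double negation)
≡ T ∧ (¬P ∨ R) ∧ (¬¬P ∨ ¬R)   (De Morgan)
≡ T ∧ (¬P ∨ R) ∧ (P ∨ ¬R)   (double negation)
≡ (T ∧ ¬P ∧ P) ∨ (T ∧ ¬P ∧ ¬R) ∨ (T ∧ R ∧ P) ∨ (T ∧ R ∧ ¬R)   (distribute ∧ over ∨)
≡ (T ∧ ¬P ∧ ¬R) ∨ (T ∧ R ∧ P)   (simplify)

(T ∧ ¬P ∧ ¬R) ∨ (T ∧ R ∧ P)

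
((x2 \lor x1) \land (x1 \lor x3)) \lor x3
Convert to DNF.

((x2 \lor x1) \land (x1 \lor x3)) \lor x3
≡ (x2 \land x1) \lor (x2 \land x3) \lor (x1 \land x1) \lor (x1 \land x3) \lor x3   [distribute \land over \lor]
≡ x1 \lor x3   [simplify]

x1 \lor x3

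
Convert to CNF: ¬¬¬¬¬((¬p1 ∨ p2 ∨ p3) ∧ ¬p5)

(p1 ∨ p5) ∧ (¬p2 ∨ p5) ∧ (¬p3 ∨ p5)

¬¬¬¬¬((¬p1 ∨ p2 ∨ p3) ∧ ¬p5)
⇔ ¬¬¬((¬p1 ∨ p2 ∨ p3) ∧ ¬p5)   (double negation)
⇔ ¬((¬p1 ∨ p2 ∨ p3) ∧ ¬p5)   (double negation)
⇔ ¬(¬p1 ∨ p2 ∨ p3) ∨ ¬¬p5   (De Morgan)
⇔ ¬¬p1 ∧ ¬p2 ∧ ¬p3 ∨ ¬¬p5   (De Morgan)
⇔ p1 ∧ ¬p2 ∧ ¬p3 ∨ ¬¬p5   (double negation)
⇔ p1 ∧ ¬p2 ∧ ¬p3 ∨ p5   (double negation)
⇔ (p1 ∨ p5) ∧ (¬p2 ∨ p5) ∧ (¬p3 ∨ p5)   (distribute ∨ over ∧)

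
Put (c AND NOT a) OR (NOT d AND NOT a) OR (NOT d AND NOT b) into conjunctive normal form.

(c AND NOT a) OR (NOT d AND NOT a) OR (NOT d AND NOT b)
= (c OR NOT d OR NOT d) AND (c OR NOT d OR NOT b) AND (c OR NOT a OR NOT d) AND (c OR NOT a OR NOT b) AND (NOT a OR NOT d OR NOT d) AND (NOT a OR NOT d OR NOT b) AND (NOT a OR NOT a OR NOT d) AND (NOT a OR NOT a OR NOT b)
= (c OR NOT d) AND (NOT a OR NOT d) AND (NOT a OR NOT b)

(c OR NOT d) AND (NOT a OR NOT d) AND (NOT a OR NOT b)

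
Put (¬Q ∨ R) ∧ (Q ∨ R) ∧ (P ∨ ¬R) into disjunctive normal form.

R ∧ P

(¬Q ∨ R) ∧ (Q ∨ R) ∧ (P ∨ ¬R)
≡ ¬Q ∧ Q ∧ P ∨ ¬Q ∧ Q ∧ ¬R ∨ ¬Q ∧ R ∧ P ∨ ¬Q ∧ R ∧ ¬R ∨ R ∧ Q ∧ P ∨ R ∧ Q ∧ ¬R ∨ R ∧ R ∧ P ∨ R ∧ R ∧ ¬R   [distribute ∧ over ∨]
≡ R ∧ P   [simplify]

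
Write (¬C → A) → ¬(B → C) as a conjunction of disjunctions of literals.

¬C ∧ (¬A ∨ B)

(¬C → A) → ¬(B → C)
≡ ¬(¬C → A) ∨ ¬(B → C)   (eliminate →)
≡ ¬(¬¬C ∨ A) ∨ ¬(B → C)   (eliminate →)
≡ ¬(¬¬C ∨ A) ∨ ¬(¬B ∨ C)   (eliminate →)
≡ (¬¬¬C ∧ ¬A) ∨ ¬(¬B ∨ C)   (De Morgan)
≡ (¬C ∧ ¬A) ∨ ¬(¬B ∨ C)   (double negation)
≡ (¬C ∧ ¬A) ∨ (¬¬B ∧ ¬C)   (De Morgan)
≡ (¬C ∧ ¬A) ∨ (B ∧ ¬C)   (double negation)
≡ (¬C ∨ B) ∧ (¬C ∨ ¬C) ∧ (¬A ∨ B) ∧ (¬A ∨ ¬C)   (distribute ∨ over ∧)
≡ ¬C ∧ (¬A ∨ B)   (simplify)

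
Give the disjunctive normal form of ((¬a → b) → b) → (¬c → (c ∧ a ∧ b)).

(a ∧ ¬b) ∨ c

((¬a → b) → b) → (¬c → (c ∧ a ∧ b))
⇔ ¬((¬a → b) → b) ∨ (¬c → (c ∧ a ∧ b))
⇔ ¬(¬(¬a → b) ∨ b) ∨ (¬c → (c ∧ a ∧ b))
⇔ ¬(¬(¬¬a ∨ b) ∨ b) ∨ (¬c → (c ∧ a ∧ b))
⇔ ¬(¬(¬¬a ∨ b) ∨ b) ∨ ¬¬c ∨ (c ∧ a ∧ b)
⇔ (¬¬(¬¬a ∨ b) ∧ ¬b) ∨ ¬¬c ∨ (c ∧ a ∧ b)
⇔ ((¬¬a ∨ b) ∧ ¬b) ∨ ¬¬c ∨ (c ∧ a ∧ b)
⇔ ((a ∨ b) ∧ ¬b) ∨ ¬¬c ∨ (c ∧ a ∧ b)
⇔ ((a ∨ b) ∧ ¬b) ∨ c ∨ (c ∧ a ∧ b)
⇔ (a ∧ ¬b) ∨ (b ∧ ¬b) ∨ c ∨ (c ∧ a ∧ b)
⇔ (a ∧ ¬b) ∨ c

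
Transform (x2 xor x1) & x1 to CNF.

(x2 xor x1) & x1
⇔ (x2 | x1) & ~(x2 & x1) & x1
⇔ (x2 | x1) & (~x2 | ~x1) & x1
⇔ (~x2 | ~x1) & x1

(~x2 | ~x1) & x1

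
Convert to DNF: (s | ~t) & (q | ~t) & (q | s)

(s | ~t) & (q | ~t) & (q | s)
⇔ (s & q & q) | (s & q & s) | (s & ~t & q) | (s & ~t & s) | (~t & q & q) | (~t & q & s) | (~t & ~t & q) | (~t & ~t & s)   — distribute & over |
⇔ (s & q) | (s & ~t) | (~t & q)   — simplify

(s & q) | (s & ~t) | (~t & q)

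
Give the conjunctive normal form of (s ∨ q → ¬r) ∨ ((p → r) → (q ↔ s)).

(s ∨ q → ¬r) ∨ ((p → r) → (q ↔ s))
= ¬(s ∨ q) ∨ ¬r ∨ ((p → r) → (q ↔ s))   [eliminate →]
= ¬(s ∨ q) ∨ ¬r ∨ ¬(p → r) ∨ (q ↔ s)   [eliminate →]
= ¬(s ∨ q) ∨ ¬r ∨ ¬(¬p ∨ r) ∨ (q ↔ s)   [eliminate →]
= ¬(s ∨ q) ∨ ¬r ∨ ¬(¬p ∨ r) ∨ (q → s) ∧ (s → q)   [eliminate ↔]
= ¬(s ∨ q) ∨ ¬r ∨ ¬(¬p ∨ r) ∨ (¬q ∨ s) ∧ (s → q)   [eliminate →]
= ¬(s ∨ q) ∨ ¬r ∨ ¬(¬p ∨ r) ∨ (¬q ∨ s) ∧ (¬s ∨ q)   [eliminate →]
= ¬s ∧ ¬q ∨ ¬r ∨ ¬(¬p ∨ r) ∨ (¬q ∨ s) ∧ (¬s ∨ q)   [De Morgan]
= ¬s ∧ ¬q ∨ ¬r ∨ ¬¬p ∧ ¬r ∨ (¬q ∨ s) ∧ (¬s ∨ q)   [De Morgan]
= ¬s ∧ ¬q ∨ ¬r ∨ p ∧ ¬r ∨ (¬q ∨ s) ∧ (¬s ∨ q)   [double negation]
= (¬s ∨ ¬r ∨ p ∨ ¬q ∨ s) ∧ (¬s ∨ ¬r ∨ p ∨ ¬s ∨ q) ∧ (¬s ∨ ¬r ∨ ¬r ∨ ¬q ∨ s) ∧ (¬s ∨ ¬r ∨ ¬r ∨ ¬s ∨ q) ∧ (¬q ∨ ¬r ∨ p ∨ ¬q ∨ s) ∧ (¬q ∨ ¬r ∨ p ∨ ¬s ∨ q) ∧ (¬q ∨ ¬r ∨ ¬r ∨ ¬q ∨ s) ∧ (¬q ∨ ¬r ∨ ¬r ∨ ¬s ∨ q)   [distribute ∨ over ∧]
= (¬s ∨ ¬r ∨ q) ∧ (¬q ∨ ¬r ∨ s)   [simplify]

(¬s ∨ ¬r ∨ q) ∧ (¬q ∨ ¬r ∨ s)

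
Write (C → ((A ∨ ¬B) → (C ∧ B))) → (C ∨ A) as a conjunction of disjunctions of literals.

C ∨ A

(C → ((A ∨ ¬B) → (C ∧ B))) → (C ∨ A)
⇔ ¬(C → ((A ∨ ¬B) → (C ∧ B))) ∨ C ∨ A   [eliminate →]
⇔ ¬(¬C ∨ ((A ∨ ¬B) → (C ∧ B))) ∨ C ∨ A   [eliminate →]
⇔ ¬(¬C ∨ ¬(A ∨ ¬B) ∨ (C ∧ B)) ∨ C ∨ A   [eliminate →]
⇔ (¬¬C ∧ ¬¬(A ∨ ¬B) ∧ ¬(C ∧ B)) ∨ C ∨ A   [De Morgan]
⇔ (C ∧ ¬¬(A ∨ ¬B) ∧ ¬(C ∧ B)) ∨ C ∨ A   [double negation]
⇔ (C ∧ (A ∨ ¬B) ∧ ¬(C ∧ B)) ∨ C ∨ A   [double negation]
⇔ (C ∧ (A ∨ ¬B) ∧ (¬C ∨ ¬B)) ∨ C ∨ A   [De Morgan]
⇔ (C ∨ C ∨ A) ∧ (A ∨ ¬B ∨ C ∨ A) ∧ (¬C ∨ ¬B ∨ C ∨ A)   [distribute ∨ over ∧]
⇔ C ∨ A   [simplify]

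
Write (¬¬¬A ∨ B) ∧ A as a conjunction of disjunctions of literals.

(¬A ∨ B) ∧ A

(¬¬¬A ∨ B) ∧ A
= (¬A ∨ B) ∧ A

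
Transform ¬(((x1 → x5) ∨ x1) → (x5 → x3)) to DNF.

¬(((x1 → x5) ∨ x1) → (x5 → x3))
= ¬(¬((x1 → x5) ∨ x1) ∨ (x5 → x3))   — eliminate →
= ¬(¬(¬x1 ∨ x5 ∨ x1) ∨ (x5 → x3))   — eliminate →
= ¬(¬(¬x1 ∨ x5 ∨ x1) ∨ ¬x5 ∨ x3)   — eliminate →
= ¬¬(¬x1 ∨ x5 ∨ x1) ∧ ¬¬x5 ∧ ¬x3   — De Morgan
= (¬x1 ∨ x5 ∨ x1) ∧ ¬¬x5 ∧ ¬x3   — double negation
= (¬x1 ∨ x5 ∨ x1) ∧ x5 ∧ ¬x3   — double negation
= (¬x1 ∧ x5 ∧ ¬x3) ∨ (x5 ∧ x5 ∧ ¬x3) ∨ (x1 ∧ x5 ∧ ¬x3)   — distribute ∧ over ∨
= x5 ∧ ¬x3   — simplify

x5 ∧ ¬x3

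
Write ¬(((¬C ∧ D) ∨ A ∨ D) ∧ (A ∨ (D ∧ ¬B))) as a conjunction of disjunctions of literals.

¬A ∧ (¬D ∨ B)

¬(((¬C ∧ D) ∨ A ∨ D) ∧ (A ∨ (D ∧ ¬B)))
⇔ ¬((¬C ∧ D) ∨ A ∨ D) ∨ ¬(A ∨ (D ∧ ¬B))   [De Morgan]
⇔ (¬(¬C ∧ D) ∧ ¬A ∧ ¬D) ∨ ¬(A ∨ (D ∧ ¬B))   [De Morgan]
⇔ ((¬¬C ∨ ¬D) ∧ ¬A ∧ ¬D) ∨ ¬(A ∨ (D ∧ ¬B))   [De Morgan]
⇔ ((C ∨ ¬D) ∧ ¬A ∧ ¬D) ∨ ¬(A ∨ (D ∧ ¬B))   [double negation]
⇔ ((C ∨ ¬D) ∧ ¬A ∧ ¬D) ∨ (¬A ∧ ¬(D ∧ ¬B))   [De Morgan]
⇔ ((C ∨ ¬D) ∧ ¬A ∧ ¬D) ∨ (¬A ∧ (¬D ∨ ¬¬B))   [De Morgan]
⇔ ((C ∨ ¬D) ∧ ¬A ∧ ¬D) ∨ (¬A ∧ (¬D ∨ B))   [double negation]
⇔ (C ∨ ¬D ∨ ¬A) ∧ (C ∨ ¬D ∨ ¬D ∨ B) ∧ (¬A ∨ ¬A) ∧ (¬A ∨ ¬D ∨ B) ∧ (¬D ∨ ¬A) ∧ (¬D ∨ ¬D ∨ B)   [distribute ∨ over ∧]
⇔ ¬A ∧ (¬D ∨ B)   [simplify]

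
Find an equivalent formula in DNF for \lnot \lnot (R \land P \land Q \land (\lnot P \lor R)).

\lnot \lnot (R \land P \land Q \land (\lnot P \lor R))
≡ R \land P \land Q \land (\lnot P \lor R)   — double negation
≡ (R \land P \land Q \land \lnot P) \lor (R \land P \land Q \land R)   — distribute \land over \lor
≡ R \land P \land Q   — simplify

R \land P \land Q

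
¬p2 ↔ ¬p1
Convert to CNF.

(p2 ∨ ¬p1) ∧ (p1 ∨ ¬p2)

¬p2 ↔ ¬p1
≡ (¬p2 → ¬p1) ∧ (¬p1 → ¬p2)   [eliminate ↔]
≡ (¬¬p2 ∨ ¬p1) ∧ (¬p1 → ¬p2)   [eliminate →]
≡ (¬¬p2 ∨ ¬p1) ∧ (¬¬p1 ∨ ¬p2)   [eliminate →]
≡ (p2 ∨ ¬p1) ∧ (¬¬p1 ∨ ¬p2)   [double negation]
≡ (p2 ∨ ¬p1) ∧ (p1 ∨ ¬p2)   [double negation]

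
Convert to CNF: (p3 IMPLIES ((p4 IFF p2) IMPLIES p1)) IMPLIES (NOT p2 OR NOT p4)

(p3 IMPLIES ((p4 IFF p2) IMPLIES p1)) IMPLIES (NOT p2 OR NOT p4)
≡ NOT (p3 IMPLIES ((p4 IFF p2) IMPLIES p1)) OR NOT p2 OR NOT p4   [eliminate IMPLIES]
≡ NOT (NOT p3 OR ((p4 IFF p2) IMPLIES p1)) OR NOT p2 OR NOT p4   [eliminate IMPLIES]
≡ NOT (NOT p3 OR NOT (p4 IFF p2) OR p1) OR NOT p2 OR NOT p4   [eliminate IMPLIES]
≡ NOT (NOT p3 OR NOT ((p4 IMPLIES p2) AND (p2 IMPLIES p4)) OR p1) OR NOT p2 OR NOT p4   [eliminate IFF]
≡ NOT (NOT p3 OR NOT ((NOT p4 OR p2) AND (p2 IMPLIES p4)) OR p1) OR NOT p2 OR NOT p4   [eliminate IMPLIES]
≡ NOT (NOT p3 OR NOT ((NOT p4 OR p2) AND (NOT p2 OR p4)) OR p1) OR NOT p2 OR NOT p4   [eliminate IMPLIES]
≡ (NOT NOT p3 AND NOT NOT ((NOT p4 OR p2) AND (NOT p2 OR p4)) AND NOT p1) OR NOT p2 OR NOT p4   [De Morgan]
≡ (p3 AND NOT NOT ((NOT p4 OR p2) AND (NOT p2 OR p4)) AND NOT p1) OR NOT p2 OR NOT p4   [double negation]
≡ (p3 AND (NOT p4 OR p2) AND (NOT p2 OR p4) AND NOT p1) OR NOT p2 OR NOT p4   [double negation]
≡ (p3 OR NOT p2 OR NOT p4) AND (NOT p4 OR p2 OR NOT p2 OR NOT p4) AND (NOT p2 OR p4 OR NOT p2 OR NOT p4) AND (NOT p1 OR NOT p2 OR NOT p4)   [distribute OR over AND]
≡ (p3 OR NOT p2 OR NOT p4) AND (NOT p1 OR NOT p2 OR NOT p4)   [simplify]

(p3 OR NOT p2 OR NOT p4) AND (NOT p1 OR NOT p2 OR NOT p4)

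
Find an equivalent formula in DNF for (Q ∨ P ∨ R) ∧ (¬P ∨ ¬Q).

(Q ∨ P ∨ R) ∧ (¬P ∨ ¬Q)
≡ (Q ∧ ¬P) ∨ (Q ∧ ¬Q) ∨ (P ∧ ¬P) ∨ (P ∧ ¬Q) ∨ (R ∧ ¬P) ∨ (R ∧ ¬Q)   [distribute ∧ over ∨]
≡ (Q ∧ ¬P) ∨ (P ∧ ¬Q) ∨ (R ∧ ¬P) ∨ (R ∧ ¬Q)   [simplify]

(Q ∧ ¬P) ∨ (P ∧ ¬Q) ∨ (R ∧ ¬P) ∨ (R ∧ ¬Q)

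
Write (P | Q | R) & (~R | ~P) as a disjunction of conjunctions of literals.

(P & ~R) | (Q & ~R) | (Q & ~P) | (R & ~P)

(P | Q | R) & (~R | ~P)
≡ (P & ~R) | (P & ~P) | (Q & ~R) | (Q & ~P) | (R & ~R) | (R & ~P)   [distribute & over |]
≡ (P & ~R) | (Q & ~R) | (Q & ~P) | (R & ~P)   [simplify]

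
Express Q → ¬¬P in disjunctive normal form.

Q → ¬¬P
≡ ¬Q ∨ ¬¬P   — eliminate →
≡ ¬Q ∨ P   — double negation

¬Q ∨ P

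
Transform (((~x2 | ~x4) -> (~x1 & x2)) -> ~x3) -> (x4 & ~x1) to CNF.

(((~x2 | ~x4) -> (~x1 & x2)) -> ~x3) -> (x4 & ~x1)
⇔ ~(((~x2 | ~x4) -> (~x1 & x2)) -> ~x3) | (x4 & ~x1)   — eliminate ->
⇔ ~(~((~x2 | ~x4) -> (~x1 & x2)) | ~x3) | (x4 & ~x1)   — eliminate ->
⇔ ~(~(~(~x2 | ~x4) | (~x1 & x2)) | ~x3) | (x4 & ~x1)   — eliminate ->
⇔ (~~(~(~x2 | ~x4) | (~x1 & x2)) & ~~x3) | (x4 & ~x1)   — De Morgan
⇔ ((~(~x2 | ~x4) | (~x1 & x2)) & ~~x3) | (x4 & ~x1)   — double negation
⇔ (((~~x2 & ~~x4) | (~x1 & x2)) & ~~x3) | (x4 & ~x1)   — De Morgan
⇔ (((x2 & ~~x4) | (~x1 & x2)) & ~~x3) | (x4 & ~x1)   — double negation
⇔ (((x2 & x4) | (~x1 & x2)) & ~~x3) | (x4 & ~x1)   — double negation
⇔ (((x2 & x4) | (~x1 & x2)) & x3) | (x4 & ~x1)   — double negation
⇔ (x2 | ~x1 | x4) & (x2 | ~x1 | ~x1) & (x2 | x2 | x4) & (x2 | x2 | ~x1) & (x4 | ~x1 | x4) & (x4 | ~x1 | ~x1) & (x4 | x2 | x4) & (x4 | x2 | ~x1) & (x3 | x4) & (x3 | ~x1)   — distribute | over &
⇔ (x2 | ~x1) & (x2 | x4) & (x4 | ~x1) & (x3 | x4) & (x3 | ~x1)   — simplify

(x2 | ~x1) & (x2 | x4) & (x4 | ~x1) & (x3 | x4) & (x3 | ~x1)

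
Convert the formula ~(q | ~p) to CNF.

~(q | ~p)
≡ ~q & ~~p   (De Morgan)
≡ ~q & p   (double negation)

~q & p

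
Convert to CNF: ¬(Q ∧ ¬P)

¬(Q ∧ ¬P)
= ¬Q ∨ ¬¬P   [De Morgan]
= ¬Q ∨ P   [double negation]

¬Q ∨ P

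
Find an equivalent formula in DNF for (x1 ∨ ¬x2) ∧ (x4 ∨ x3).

(x1 ∧ x4) ∨ (x1 ∧ x3) ∨ (¬x2 ∧ x4) ∨ (¬x2 ∧ x3)

(x1 ∨ ¬x2) ∧ (x4 ∨ x3)
= (x1 ∧ x4) ∨ (x1 ∧ x3) ∨ (¬x2 ∧ x4) ∨ (¬x2 ∧ x3)   [distribute ∧ over ∨]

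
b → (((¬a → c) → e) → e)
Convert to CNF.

b → (((¬a → c) → e) → e)
≡ ¬b ∨ (((¬a → c) → e) → e)   [eliminate →]
≡ ¬b ∨ ¬((¬a → c) → e) ∨ e   [eliminate →]
≡ ¬b ∨ ¬(¬(¬a → c) ∨ e) ∨ e   [eliminate →]
≡ ¬b ∨ ¬(¬(¬¬a ∨ c) ∨ e) ∨ e   [eliminate →]
≡ ¬b ∨ (¬¬(¬¬a ∨ c) ∧ ¬e) ∨ e   [De Morgan]
≡ ¬b ∨ ((¬¬a ∨ c) ∧ ¬e) ∨ e   [double negation]
≡ ¬b ∨ ((a ∨ c) ∧ ¬e) ∨ e   [double negation]
≡ (¬b ∨ a ∨ c ∨ e) ∧ (¬b ∨ ¬e ∨ e)   [distribute ∨ over ∧]
≡ ¬b ∨ a ∨ c ∨ e   [simplify]

¬b ∨ a ∨ c ∨ e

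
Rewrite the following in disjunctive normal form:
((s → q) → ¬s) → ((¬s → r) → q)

((s → q) → ¬s) → ((¬s → r) → q)
⇔ ¬((s → q) → ¬s) ∨ ((¬s → r) → q)   — eliminate →
⇔ ¬(¬(s → q) ∨ ¬s) ∨ ((¬s → r) → q)   — eliminate →
⇔ ¬(¬(¬s ∨ q) ∨ ¬s) ∨ ((¬s → r) → q)   — eliminate →
⇔ ¬(¬(¬s ∨ q) ∨ ¬s) ∨ ¬(¬s → r) ∨ q   — eliminate →
⇔ ¬(¬(¬s ∨ q) ∨ ¬s) ∨ ¬(¬¬s ∨ r) ∨ q   — eliminate →
⇔ (¬¬(¬s ∨ q) ∧ ¬¬s) ∨ ¬(¬¬s ∨ r) ∨ q   — De Morgan
⇔ ((¬s ∨ q) ∧ ¬¬s) ∨ ¬(¬¬s ∨ r) ∨ q   — double negation
⇔ ((¬s ∨ q) ∧ s) ∨ ¬(¬¬s ∨ r) ∨ q   — double negation
⇔ ((¬s ∨ q) ∧ s) ∨ (¬¬¬s ∧ ¬r) ∨ q   — De Morgan
⇔ ((¬s ∨ q) ∧ s) ∨ (¬s ∧ ¬r) ∨ q   — double negation
⇔ (¬s ∧ s) ∨ (q ∧ s) ∨ (¬s ∧ ¬r) ∨ q   — distribute ∧ over ∨
⇔ (¬s ∧ ¬r) ∨ q   — simplify

(¬s ∧ ¬r) ∨ q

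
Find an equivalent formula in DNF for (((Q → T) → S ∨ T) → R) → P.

(((Q → T) → S ∨ T) → R) → P
= ¬(((Q → T) → S ∨ T) → R) ∨ P   — eliminate →
= ¬(¬((Q → T) → S ∨ T) ∨ R) ∨ P   — eliminate →
= ¬(¬(¬(Q → T) ∨ S ∨ T) ∨ R) ∨ P   — eliminate →
= ¬(¬(¬(¬Q ∨ T) ∨ S ∨ T) ∨ R) ∨ P   — eliminate →
= ¬¬(¬(¬Q ∨ T) ∨ S ∨ T) ∧ ¬R ∨ P   — De Morgan
= (¬(¬Q ∨ T) ∨ S ∨ T) ∧ ¬R ∨ P   — double negation
= (¬¬Q ∧ ¬T ∨ S ∨ T) ∧ ¬R ∨ P   — De Morgan
= (Q ∧ ¬T ∨ S ∨ T) ∧ ¬R ∨ P   — double negation
= Q ∧ ¬T ∧ ¬R ∨ S ∧ ¬R ∨ T ∧ ¬R ∨ P   — distribute ∧ over ∨

Q ∧ ¬T ∧ ¬R ∨ S ∧ ¬R ∨ T ∧ ¬R ∨ P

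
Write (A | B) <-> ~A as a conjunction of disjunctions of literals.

~A & (A | B)

(A | B) <-> ~A
= ((A | B) -> ~A) & (~A -> (A | B))   [eliminate <->]
= (~(A | B) | ~A) & (~A -> (A | B))   [eliminate ->]
= (~(A | B) | ~A) & (~~A | A | B)   [eliminate ->]
= ((~A & ~B) | ~A) & (~~A | A | B)   [De Morgan]
= ((~A & ~B) | ~A) & (A | A | B)   [double negation]
= (~A | ~A) & (~B | ~A) & (A | A | B)   [distribute | over &]
= ~A & (A | B)   [simplify]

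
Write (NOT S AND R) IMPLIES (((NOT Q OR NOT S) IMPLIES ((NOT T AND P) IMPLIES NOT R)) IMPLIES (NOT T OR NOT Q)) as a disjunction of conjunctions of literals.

S OR NOT R OR NOT T OR NOT Q

(NOT S AND R) IMPLIES (((NOT Q OR NOT S) IMPLIES ((NOT T AND P) IMPLIES NOT R)) IMPLIES (NOT T OR NOT Q))
≡ NOT (NOT S AND R) OR (((NOT Q OR NOT S) IMPLIES ((NOT T AND P) IMPLIES NOT R)) IMPLIES (NOT T OR NOT Q))   — eliminate IMPLIES
≡ NOT (NOT S AND R) OR NOT ((NOT Q OR NOT S) IMPLIES ((NOT T AND P) IMPLIES NOT R)) OR NOT T OR NOT Q   — eliminate IMPLIES
≡ NOT (NOT S AND R) OR NOT (NOT (NOT Q OR NOT S) OR ((NOT T AND P) IMPLIES NOT R)) OR NOT T OR NOT Q   — eliminate IMPLIES
≡ NOT (NOT S AND R) OR NOT (NOT (NOT Q OR NOT S) OR NOT (NOT T AND P) OR NOT R) OR NOT T OR NOT Q   — eliminate IMPLIES
≡ NOT NOT S OR NOT R OR NOT (NOT (NOT Q OR NOT S) OR NOT (NOT T AND P) OR NOT R) OR NOT T OR NOT Q   — De Morgan
≡ S OR NOT R OR NOT (NOT (NOT Q OR NOT S) OR NOT (NOT T AND P) OR NOT R) OR NOT T OR NOT Q   — double negation
≡ S OR NOT R OR (NOT NOT (NOT Q OR NOT S) AND NOT NOT (NOT T AND P) AND NOT NOT R) OR NOT T OR NOT Q   — De Morgan
≡ S OR NOT R OR ((NOT Q OR NOT S) AND NOT NOT (NOT T AND P) AND NOT NOT R) OR NOT T OR NOT Q   — double negation
≡ S OR NOT R OR ((NOT Q OR NOT S) AND NOT T AND P AND NOT NOT R) OR NOT T OR NOT Q   — double negation
≡ S OR NOT R OR ((NOT Q OR NOT S) AND NOT T AND P AND R) OR NOT T OR NOT Q   — double negation
≡ S OR NOT R OR (NOT Q AND NOT T AND P AND R) OR (NOT S AND NOT T AND P AND R) OR NOT T OR NOT Q   — distribute AND over OR
≡ S OR NOT R OR NOT T OR NOT Q   — simplify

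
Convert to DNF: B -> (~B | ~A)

~B | ~A

B -> (~B | ~A)
≡ ~B | ~B | ~A   (eliminate ->)
≡ ~B | ~A   (simplify)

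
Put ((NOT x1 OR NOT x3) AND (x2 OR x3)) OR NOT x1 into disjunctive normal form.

(NOT x3 AND x2) OR NOT x1

((NOT x1 OR NOT x3) AND (x2 OR x3)) OR NOT x1
≡ (NOT x1 AND x2) OR (NOT x1 AND x3) OR (NOT x3 AND x2) OR (NOT x3 AND x3) OR NOT x1   — distribute AND over OR
≡ (NOT x3 AND x2) OR NOT x1   — simplify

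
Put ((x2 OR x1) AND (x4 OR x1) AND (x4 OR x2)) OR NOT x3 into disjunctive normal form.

((x2 OR x1) AND (x4 OR x1) AND (x4 OR x2)) OR NOT x3
⇔ (x2 AND x4 AND x4) OR (x2 AND x4 AND x2) OR (x2 AND x1 AND x4) OR (x2 AND x1 AND x2) OR (x1 AND x4 AND x4) OR (x1 AND x4 AND x2) OR (x1 AND x1 AND x4) OR (x1 AND x1 AND x2) OR NOT x3   (distribute AND over OR)
⇔ (x2 AND x4) OR (x2 AND x1) OR (x1 AND x4) OR NOT x3   (simplify)

(x2 AND x4) OR (x2 AND x1) OR (x1 AND x4) OR NOT x3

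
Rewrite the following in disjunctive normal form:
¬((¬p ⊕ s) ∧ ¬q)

¬((¬p ⊕ s) ∧ ¬q)
= ¬((¬p ∧ ¬s ∨ ¬¬p ∧ s) ∧ ¬q)   [expand ⊕]
= ¬(¬p ∧ ¬s ∨ ¬¬p ∧ s) ∨ ¬¬q   [De Morgan]
= ¬(¬p ∧ ¬s) ∧ ¬(¬¬p ∧ s) ∨ ¬¬q   [De Morgan]
= (¬¬p ∨ ¬¬s) ∧ ¬(¬¬p ∧ s) ∨ ¬¬q   [De Morgan]
= (p ∨ ¬¬s) ∧ ¬(¬¬p ∧ s) ∨ ¬¬q   [double negation]
= (p ∨ s) ∧ ¬(¬¬p ∧ s) ∨ ¬¬q   [double negation]
= (p ∨ s) ∧ (¬¬¬p ∨ ¬s) ∨ ¬¬q   [De Morgan]
= (p ∨ s) ∧ (¬p ∨ ¬s) ∨ ¬¬q   [double negation]
= (p ∨ s) ∧ (¬p ∨ ¬s) ∨ q   [double negation]
= p ∧ ¬p ∨ p ∧ ¬s ∨ s ∧ ¬p ∨ s ∧ ¬s ∨ q   [distribute ∧ over ∨]
= p ∧ ¬s ∨ s ∧ ¬p ∨ q   [simplify]

p ∧ ¬s ∨ s ∧ ¬p ∨ q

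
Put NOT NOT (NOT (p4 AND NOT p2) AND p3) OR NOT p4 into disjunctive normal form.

(p2 AND p3) OR NOT p4

NOT NOT (NOT (p4 AND NOT p2) AND p3) OR NOT p4
= (NOT (p4 AND NOT p2) AND p3) OR NOT p4   (double negation)
= ((NOT p4 OR NOT NOT p2) AND p3) OR NOT p4   (De Morgan)
= ((NOT p4 OR p2) AND p3) OR NOT p4   (double negation)
= (NOT p4 AND p3) OR (p2 AND p3) OR NOT p4   (distribute AND over OR)
= (p2 AND p3) OR NOT p4   (simplify)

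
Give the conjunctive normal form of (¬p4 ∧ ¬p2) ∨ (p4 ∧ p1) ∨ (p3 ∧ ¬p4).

(¬p4 ∨ p1) ∧ (¬p2 ∨ p4 ∨ p3) ∧ (¬p2 ∨ p1 ∨ p3)

(¬p4 ∧ ¬p2) ∨ (p4 ∧ p1) ∨ (p3 ∧ ¬p4)
⇔ (¬p4 ∨ p4 ∨ p3) ∧ (¬p4 ∨ p4 ∨ ¬p4) ∧ (¬p4 ∨ p1 ∨ p3) ∧ (¬p4 ∨ p1 ∨ ¬p4) ∧ (¬p2 ∨ p4 ∨ p3) ∧ (¬p2 ∨ p4 ∨ ¬p4) ∧ (¬p2 ∨ p1 ∨ p3) ∧ (¬p2 ∨ p1 ∨ ¬p4)   [distribute ∨ over ∧]
⇔ (¬p4 ∨ p1) ∧ (¬p2 ∨ p4 ∨ p3) ∧ (¬p2 ∨ p1 ∨ p3)   [simplify]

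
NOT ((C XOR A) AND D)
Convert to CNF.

(NOT C OR A OR NOT D) AND (NOT A OR C OR NOT D)

NOT ((C XOR A) AND D)
= NOT ((C OR A) AND NOT (C AND A) AND D)   — expand XOR
= NOT (C OR A) OR NOT NOT (C AND A) OR NOT D   — De Morgan
= (NOT C AND NOT A) OR NOT NOT (C AND A) OR NOT D   — De Morgan
= (NOT C AND NOT A) OR (C AND A) OR NOT D   — double negation
= (NOT C OR C OR NOT D) AND (NOT C OR A OR NOT D) AND (NOT A OR C OR NOT D) AND (NOT A OR A OR NOT D)   — distribute OR over AND
= (NOT C OR A OR NOT D) AND (NOT A OR C OR NOT D)   — simplify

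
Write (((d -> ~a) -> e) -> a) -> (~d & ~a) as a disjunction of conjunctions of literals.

(((d -> ~a) -> e) -> a) -> (~d & ~a)
= ~(((d -> ~a) -> e) -> a) | (~d & ~a)   [eliminate ->]
= ~(~((d -> ~a) -> e) | a) | (~d & ~a)   [eliminate ->]
= ~(~(~(d -> ~a) | e) | a) | (~d & ~a)   [eliminate ->]
= ~(~(~(~d | ~a) | e) | a) | (~d & ~a)   [eliminate ->]
= (~~(~(~d | ~a) | e) & ~a) | (~d & ~a)   [De Morgan]
= ((~(~d | ~a) | e) & ~a) | (~d & ~a)   [double negation]
= (((~~d & ~~a) | e) & ~a) | (~d & ~a)   [De Morgan]
= (((d & ~~a) | e) & ~a) | (~d & ~a)   [double negation]
= (((d & a) | e) & ~a) | (~d & ~a)   [double negation]
= (d & a & ~a) | (e & ~a) | (~d & ~a)   [distribute & over |]
= (e & ~a) | (~d & ~a)   [simplify]

(e & ~a) | (~d & ~a)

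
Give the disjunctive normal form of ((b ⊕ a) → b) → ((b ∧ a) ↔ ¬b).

(¬b ∧ a) ∨ (¬a ∧ b)

((b ⊕ a) → b) → ((b ∧ a) ↔ ¬b)
⇔ ¬((b ⊕ a) → b) ∨ ((b ∧ a) ↔ ¬b)
⇔ ¬(¬(b ⊕ a) ∨ b) ∨ ((b ∧ a) ↔ ¬b)
⇔ ¬(¬((b ∧ ¬a) ∨ (¬b ∧ a)) ∨ b) ∨ ((b ∧ a) ↔ ¬b)
⇔ ¬(¬((b ∧ ¬a) ∨ (¬b ∧ a)) ∨ b) ∨ (((b ∧ a) → ¬b) ∧ (¬b → (b ∧ a)))
⇔ ¬(¬((b ∧ ¬a) ∨ (¬b ∧ a)) ∨ b) ∨ ((¬(b ∧ a) ∨ ¬b) ∧ (¬b → (b ∧ a)))
⇔ ¬(¬((b ∧ ¬a) ∨ (¬b ∧ a)) ∨ b) ∨ ((¬(b ∧ a) ∨ ¬b) ∧ (¬¬b ∨ (b ∧ a)))
⇔ (¬¬((b ∧ ¬a) ∨ (¬b ∧ a)) ∧ ¬b) ∨ ((¬(b ∧ a) ∨ ¬b) ∧ (¬¬b ∨ (b ∧ a)))
⇔ (((b ∧ ¬a) ∨ (¬b ∧ a)) ∧ ¬b) ∨ ((¬(b ∧ a) ∨ ¬b) ∧ (¬¬b ∨ (b ∧ a)))
⇔ (((b ∧ ¬a) ∨ (¬b ∧ a)) ∧ ¬b) ∨ ((¬b ∨ ¬a ∨ ¬b) ∧ (¬¬b ∨ (b ∧ a)))
⇔ (((b ∧ ¬a) ∨ (¬b ∧ a)) ∧ ¬b) ∨ ((¬b ∨ ¬a ∨ ¬b) ∧ (b ∨ (b ∧ a)))
⇔ (b ∧ ¬a ∧ ¬b) ∨ (¬b ∧ a ∧ ¬b) ∨ (¬b ∧ b) ∨ (¬b ∧ b ∧ a) ∨ (¬a ∧ b) ∨ (¬a ∧ b ∧ a) ∨ (¬b ∧ b) ∨ (¬b ∧ b ∧ a)
⇔ (¬b ∧ a) ∨ (¬a ∧ b)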